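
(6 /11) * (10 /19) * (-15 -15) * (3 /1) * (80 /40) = -10800 /209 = -51.67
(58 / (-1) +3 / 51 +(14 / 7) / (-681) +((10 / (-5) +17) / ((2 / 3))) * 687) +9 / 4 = 713226827 / 46308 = 15401.81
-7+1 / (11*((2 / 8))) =-73 / 11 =-6.64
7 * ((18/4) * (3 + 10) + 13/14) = 416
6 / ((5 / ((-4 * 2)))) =-48 / 5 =-9.60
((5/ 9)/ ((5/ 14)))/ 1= 14/ 9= 1.56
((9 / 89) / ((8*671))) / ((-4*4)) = -9 / 7644032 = -0.00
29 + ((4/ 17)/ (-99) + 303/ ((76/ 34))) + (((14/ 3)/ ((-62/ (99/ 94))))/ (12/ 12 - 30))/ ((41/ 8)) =18230941017827/ 110792182842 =164.55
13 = 13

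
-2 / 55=-0.04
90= 90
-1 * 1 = -1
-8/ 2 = -4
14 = 14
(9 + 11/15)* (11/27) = 1606/405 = 3.97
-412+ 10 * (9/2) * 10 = 38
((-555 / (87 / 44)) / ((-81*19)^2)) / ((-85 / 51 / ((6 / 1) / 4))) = 814 / 7631901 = 0.00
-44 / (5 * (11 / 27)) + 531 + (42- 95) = 2282 / 5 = 456.40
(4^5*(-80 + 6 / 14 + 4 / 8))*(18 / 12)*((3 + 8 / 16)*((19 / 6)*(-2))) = 2692224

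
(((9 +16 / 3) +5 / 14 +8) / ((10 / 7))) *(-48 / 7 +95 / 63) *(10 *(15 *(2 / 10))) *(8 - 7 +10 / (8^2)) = -11882957 / 4032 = -2947.16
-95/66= -1.44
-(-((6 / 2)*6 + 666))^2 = -467856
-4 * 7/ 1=-28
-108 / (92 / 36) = -972 / 23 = -42.26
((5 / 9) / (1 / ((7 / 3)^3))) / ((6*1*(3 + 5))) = 1715 / 11664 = 0.15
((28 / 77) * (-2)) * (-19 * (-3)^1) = -456 / 11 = -41.45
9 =9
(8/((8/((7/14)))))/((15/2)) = 1/15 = 0.07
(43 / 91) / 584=43 / 53144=0.00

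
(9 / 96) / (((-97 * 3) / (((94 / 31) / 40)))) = -0.00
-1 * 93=-93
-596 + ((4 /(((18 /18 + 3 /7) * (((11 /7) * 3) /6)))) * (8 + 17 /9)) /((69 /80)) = -3792172 /6831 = -555.14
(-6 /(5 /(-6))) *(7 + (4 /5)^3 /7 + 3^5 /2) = 4050054 /4375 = 925.73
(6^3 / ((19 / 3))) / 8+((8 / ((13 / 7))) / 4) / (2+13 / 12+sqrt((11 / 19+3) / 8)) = 4049241 / 874627 - 144* sqrt(646) / 46033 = 4.55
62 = 62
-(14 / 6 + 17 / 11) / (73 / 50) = -2.66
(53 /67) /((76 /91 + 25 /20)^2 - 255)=-7022288 /2225096733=-0.00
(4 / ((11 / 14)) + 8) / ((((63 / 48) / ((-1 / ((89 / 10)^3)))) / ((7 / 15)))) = -51200 / 7754659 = -0.01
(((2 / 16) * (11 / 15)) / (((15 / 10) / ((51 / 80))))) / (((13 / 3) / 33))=6171 / 20800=0.30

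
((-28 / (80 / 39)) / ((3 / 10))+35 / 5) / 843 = -77 / 1686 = -0.05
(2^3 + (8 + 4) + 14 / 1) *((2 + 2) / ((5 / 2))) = 272 / 5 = 54.40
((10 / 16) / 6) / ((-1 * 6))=-5 / 288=-0.02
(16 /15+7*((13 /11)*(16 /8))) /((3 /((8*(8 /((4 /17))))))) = 790432 /495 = 1596.83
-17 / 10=-1.70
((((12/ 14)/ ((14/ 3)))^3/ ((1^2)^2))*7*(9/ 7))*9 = 59049/ 117649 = 0.50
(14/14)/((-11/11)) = -1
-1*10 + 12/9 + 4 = -14/3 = -4.67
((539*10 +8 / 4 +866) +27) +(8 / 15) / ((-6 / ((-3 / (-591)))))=55716521 / 8865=6285.00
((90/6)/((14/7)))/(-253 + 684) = 0.02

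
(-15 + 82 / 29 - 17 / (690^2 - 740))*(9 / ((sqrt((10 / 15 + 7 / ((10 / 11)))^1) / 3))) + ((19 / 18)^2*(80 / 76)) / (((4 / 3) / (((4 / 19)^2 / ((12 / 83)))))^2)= 34445 / 555579 - 4530669471*sqrt(7530) / 3460145440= -113.56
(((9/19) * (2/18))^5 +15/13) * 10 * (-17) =-6314054660/32189287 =-196.15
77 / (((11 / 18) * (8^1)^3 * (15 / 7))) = 147 / 1280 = 0.11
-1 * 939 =-939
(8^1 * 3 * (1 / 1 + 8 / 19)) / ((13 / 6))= 3888 / 247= 15.74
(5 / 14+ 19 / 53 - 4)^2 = 5938969 / 550564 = 10.79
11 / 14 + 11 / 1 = 11.79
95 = 95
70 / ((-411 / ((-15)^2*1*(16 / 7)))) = -87.59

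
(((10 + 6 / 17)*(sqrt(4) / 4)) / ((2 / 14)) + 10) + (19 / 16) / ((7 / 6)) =44985 / 952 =47.25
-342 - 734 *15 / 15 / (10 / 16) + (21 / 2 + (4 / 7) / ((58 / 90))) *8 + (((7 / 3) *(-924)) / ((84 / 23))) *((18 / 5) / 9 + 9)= -21237169 / 3045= -6974.44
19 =19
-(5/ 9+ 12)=-12.56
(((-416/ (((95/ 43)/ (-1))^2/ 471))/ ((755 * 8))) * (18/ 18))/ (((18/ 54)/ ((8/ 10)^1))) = -543428496/ 34069375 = -15.95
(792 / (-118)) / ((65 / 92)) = -36432 / 3835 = -9.50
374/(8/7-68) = -1309/234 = -5.59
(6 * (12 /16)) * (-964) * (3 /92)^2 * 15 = -292815 /4232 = -69.19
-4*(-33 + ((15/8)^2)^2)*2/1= 84543/512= 165.12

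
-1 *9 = -9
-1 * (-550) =550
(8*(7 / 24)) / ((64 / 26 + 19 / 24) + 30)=728 / 10375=0.07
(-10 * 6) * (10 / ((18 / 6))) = -200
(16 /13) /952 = 2 /1547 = 0.00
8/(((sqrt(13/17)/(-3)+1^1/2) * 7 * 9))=32 * sqrt(221)/2121+272/707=0.61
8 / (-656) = -1 / 82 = -0.01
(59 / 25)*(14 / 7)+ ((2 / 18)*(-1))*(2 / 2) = 1037 / 225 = 4.61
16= 16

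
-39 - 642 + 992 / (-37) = -26189 / 37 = -707.81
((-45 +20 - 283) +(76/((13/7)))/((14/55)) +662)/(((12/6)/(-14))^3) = -2295356/13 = -176565.85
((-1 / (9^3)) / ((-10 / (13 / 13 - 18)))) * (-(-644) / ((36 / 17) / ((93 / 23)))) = -62713 / 21870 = -2.87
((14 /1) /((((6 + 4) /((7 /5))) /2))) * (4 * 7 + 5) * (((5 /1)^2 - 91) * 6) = -1280664 /25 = -51226.56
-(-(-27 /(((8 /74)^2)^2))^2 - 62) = 2560597525971641 /65536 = 39071617522.76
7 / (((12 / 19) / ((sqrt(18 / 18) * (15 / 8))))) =20.78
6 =6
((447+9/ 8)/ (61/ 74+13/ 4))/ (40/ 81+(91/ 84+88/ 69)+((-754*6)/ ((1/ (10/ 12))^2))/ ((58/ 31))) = -54915030/ 836956831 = -0.07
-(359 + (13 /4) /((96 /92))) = -34763 /96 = -362.11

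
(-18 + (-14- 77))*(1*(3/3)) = -109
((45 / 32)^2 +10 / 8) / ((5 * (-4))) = -661 / 4096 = -0.16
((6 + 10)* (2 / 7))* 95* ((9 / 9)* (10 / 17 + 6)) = 48640 / 17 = 2861.18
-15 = -15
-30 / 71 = -0.42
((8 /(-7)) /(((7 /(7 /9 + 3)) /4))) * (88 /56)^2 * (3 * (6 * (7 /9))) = -263296 /3087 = -85.29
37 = 37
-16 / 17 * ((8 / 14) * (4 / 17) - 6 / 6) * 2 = 3296 / 2023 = 1.63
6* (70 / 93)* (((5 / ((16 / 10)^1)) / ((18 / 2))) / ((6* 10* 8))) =175 / 53568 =0.00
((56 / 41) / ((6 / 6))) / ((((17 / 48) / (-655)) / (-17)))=1760640 / 41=42942.44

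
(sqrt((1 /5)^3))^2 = 1 /125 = 0.01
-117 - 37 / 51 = -6004 / 51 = -117.73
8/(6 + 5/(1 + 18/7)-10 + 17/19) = -380/81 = -4.69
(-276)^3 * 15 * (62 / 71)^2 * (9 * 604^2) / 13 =-3980322585547223040 / 65533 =-60737683084052.66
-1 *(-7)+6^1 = 13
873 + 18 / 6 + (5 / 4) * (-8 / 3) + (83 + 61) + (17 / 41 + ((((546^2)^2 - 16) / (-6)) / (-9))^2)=80958976086691896613943 / 29889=2708654558087988778.95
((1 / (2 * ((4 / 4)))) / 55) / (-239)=-1 / 26290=-0.00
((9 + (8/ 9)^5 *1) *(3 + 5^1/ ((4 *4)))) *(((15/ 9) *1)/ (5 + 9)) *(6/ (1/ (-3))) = -149515385/ 2204496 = -67.82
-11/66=-1/6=-0.17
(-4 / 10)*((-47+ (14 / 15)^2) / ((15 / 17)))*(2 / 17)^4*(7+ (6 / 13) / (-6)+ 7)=60115168 / 1077789375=0.06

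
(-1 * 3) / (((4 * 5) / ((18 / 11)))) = -27 / 110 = -0.25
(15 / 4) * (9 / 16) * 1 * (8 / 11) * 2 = 135 / 44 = 3.07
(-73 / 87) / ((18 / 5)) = -0.23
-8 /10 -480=-2404 /5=-480.80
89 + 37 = 126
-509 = -509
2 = 2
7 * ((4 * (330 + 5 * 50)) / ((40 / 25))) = 10150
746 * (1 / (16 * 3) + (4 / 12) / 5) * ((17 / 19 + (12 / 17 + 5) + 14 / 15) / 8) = 47653361 / 775200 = 61.47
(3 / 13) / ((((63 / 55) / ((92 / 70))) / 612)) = 103224 / 637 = 162.05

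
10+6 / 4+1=25 / 2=12.50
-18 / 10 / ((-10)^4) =-9 / 50000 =-0.00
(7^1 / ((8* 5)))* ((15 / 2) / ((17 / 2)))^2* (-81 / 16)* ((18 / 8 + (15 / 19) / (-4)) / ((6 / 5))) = -1658475 / 1405696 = -1.18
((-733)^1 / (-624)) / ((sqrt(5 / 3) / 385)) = 56441 * sqrt(15) / 624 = 350.31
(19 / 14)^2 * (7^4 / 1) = 17689 / 4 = 4422.25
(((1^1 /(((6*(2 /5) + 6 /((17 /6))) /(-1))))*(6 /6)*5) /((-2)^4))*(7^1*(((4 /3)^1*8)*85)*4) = -252875 /144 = -1756.08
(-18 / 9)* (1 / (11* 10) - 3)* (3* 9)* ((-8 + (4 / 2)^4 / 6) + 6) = 107.67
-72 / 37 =-1.95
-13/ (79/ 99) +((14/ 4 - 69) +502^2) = 39803709/ 158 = 251922.21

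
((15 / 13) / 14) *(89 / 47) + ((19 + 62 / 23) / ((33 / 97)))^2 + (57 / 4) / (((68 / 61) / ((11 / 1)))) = 2819882282993995 / 670180374864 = 4207.65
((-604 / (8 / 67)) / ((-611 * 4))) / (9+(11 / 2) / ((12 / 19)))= 30351 / 259675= 0.12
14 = 14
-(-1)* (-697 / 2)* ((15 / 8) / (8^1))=-10455 / 128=-81.68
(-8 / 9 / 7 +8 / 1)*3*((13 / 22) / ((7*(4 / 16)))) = 12896 / 1617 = 7.98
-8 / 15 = -0.53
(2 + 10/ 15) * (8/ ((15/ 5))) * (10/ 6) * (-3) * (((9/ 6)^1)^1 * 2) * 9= -960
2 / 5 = 0.40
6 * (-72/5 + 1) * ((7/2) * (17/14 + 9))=-28743/10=-2874.30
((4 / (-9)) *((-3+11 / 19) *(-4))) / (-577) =736 / 98667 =0.01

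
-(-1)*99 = 99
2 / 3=0.67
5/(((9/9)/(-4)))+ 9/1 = -11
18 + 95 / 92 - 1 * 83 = -5885 / 92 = -63.97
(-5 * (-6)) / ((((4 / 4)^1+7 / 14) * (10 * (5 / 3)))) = 6 / 5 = 1.20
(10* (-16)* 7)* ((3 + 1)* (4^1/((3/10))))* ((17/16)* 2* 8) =-1015466.67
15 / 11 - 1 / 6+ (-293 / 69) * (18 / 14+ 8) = -406271 / 10626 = -38.23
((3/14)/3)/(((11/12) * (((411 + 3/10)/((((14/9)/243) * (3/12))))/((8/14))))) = 40/230875029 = 0.00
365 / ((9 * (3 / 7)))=2555 / 27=94.63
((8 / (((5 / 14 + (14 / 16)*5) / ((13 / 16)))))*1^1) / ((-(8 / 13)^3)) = -199927 / 33920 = -5.89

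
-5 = -5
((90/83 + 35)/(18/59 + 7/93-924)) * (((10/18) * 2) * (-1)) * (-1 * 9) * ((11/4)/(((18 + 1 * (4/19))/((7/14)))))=-17173075425/582159923672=-0.03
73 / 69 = 1.06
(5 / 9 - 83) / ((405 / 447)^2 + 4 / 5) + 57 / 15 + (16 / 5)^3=-2893614619 / 202420125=-14.30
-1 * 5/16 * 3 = -15/16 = -0.94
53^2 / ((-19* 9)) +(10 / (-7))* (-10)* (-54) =-787.86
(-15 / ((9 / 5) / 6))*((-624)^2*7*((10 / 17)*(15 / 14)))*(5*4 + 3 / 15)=-1735013647.06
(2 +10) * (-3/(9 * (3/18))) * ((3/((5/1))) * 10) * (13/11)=-1872/11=-170.18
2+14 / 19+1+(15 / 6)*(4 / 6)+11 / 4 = 1859 / 228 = 8.15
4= 4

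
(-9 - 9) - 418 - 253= -689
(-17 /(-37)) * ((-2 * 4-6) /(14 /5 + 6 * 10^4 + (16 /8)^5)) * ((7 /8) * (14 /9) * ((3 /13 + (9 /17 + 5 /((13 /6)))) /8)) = -3955 /70718544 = -0.00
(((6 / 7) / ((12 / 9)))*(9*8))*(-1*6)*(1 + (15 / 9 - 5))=648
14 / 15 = 0.93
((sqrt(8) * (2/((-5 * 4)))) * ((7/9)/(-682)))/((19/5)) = 7 * sqrt(2)/116622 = 0.00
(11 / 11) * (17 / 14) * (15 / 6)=85 / 28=3.04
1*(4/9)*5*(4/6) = 40/27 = 1.48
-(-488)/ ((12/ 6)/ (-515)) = -125660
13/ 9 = 1.44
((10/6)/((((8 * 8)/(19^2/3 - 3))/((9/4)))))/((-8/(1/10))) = -11/128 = -0.09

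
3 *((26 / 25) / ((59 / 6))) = 468 / 1475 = 0.32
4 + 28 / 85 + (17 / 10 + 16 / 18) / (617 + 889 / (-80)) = 160694392 / 37080315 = 4.33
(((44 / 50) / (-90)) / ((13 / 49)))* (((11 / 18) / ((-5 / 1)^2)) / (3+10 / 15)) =-539 / 2193750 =-0.00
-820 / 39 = -21.03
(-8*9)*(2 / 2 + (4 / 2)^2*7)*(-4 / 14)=4176 / 7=596.57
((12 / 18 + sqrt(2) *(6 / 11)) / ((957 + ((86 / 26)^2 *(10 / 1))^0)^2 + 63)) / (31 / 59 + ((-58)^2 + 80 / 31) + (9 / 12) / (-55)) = 804760 / 3730555530873093 + 219480 *sqrt(2) / 1243518510291031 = 0.00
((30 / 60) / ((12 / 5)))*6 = 5 / 4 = 1.25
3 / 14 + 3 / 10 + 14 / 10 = 67 / 35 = 1.91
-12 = -12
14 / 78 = 7 / 39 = 0.18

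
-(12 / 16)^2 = -9 / 16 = -0.56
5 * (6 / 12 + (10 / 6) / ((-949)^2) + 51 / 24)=283689515 / 21614424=13.13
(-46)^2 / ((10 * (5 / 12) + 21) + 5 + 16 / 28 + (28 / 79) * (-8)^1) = 7020888 / 92581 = 75.84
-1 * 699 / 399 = -233 / 133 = -1.75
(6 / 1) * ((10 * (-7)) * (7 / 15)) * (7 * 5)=-6860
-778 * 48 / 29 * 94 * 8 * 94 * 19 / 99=-16718560256 / 957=-17469759.93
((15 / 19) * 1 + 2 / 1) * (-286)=-15158 / 19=-797.79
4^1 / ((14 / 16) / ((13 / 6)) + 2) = 208 / 125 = 1.66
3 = 3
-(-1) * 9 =9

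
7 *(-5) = -35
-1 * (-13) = 13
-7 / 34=-0.21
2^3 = 8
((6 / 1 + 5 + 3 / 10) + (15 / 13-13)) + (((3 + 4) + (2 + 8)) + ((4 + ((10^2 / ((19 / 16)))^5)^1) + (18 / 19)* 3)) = 1363148807498800661 / 321892870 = 4234790312.38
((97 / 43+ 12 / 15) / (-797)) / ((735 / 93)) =-20367 / 41981975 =-0.00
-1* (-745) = 745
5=5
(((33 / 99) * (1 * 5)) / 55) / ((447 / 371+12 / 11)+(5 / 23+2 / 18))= 25599 / 2216891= 0.01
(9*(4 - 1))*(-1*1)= -27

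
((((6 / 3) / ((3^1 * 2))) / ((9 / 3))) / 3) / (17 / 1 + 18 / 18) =1 / 486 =0.00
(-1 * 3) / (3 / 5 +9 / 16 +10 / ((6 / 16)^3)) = -6480 / 412111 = -0.02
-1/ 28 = -0.04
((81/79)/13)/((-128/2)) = -81/65728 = -0.00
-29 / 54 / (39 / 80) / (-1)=1160 / 1053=1.10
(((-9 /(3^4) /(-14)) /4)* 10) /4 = 5 /1008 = 0.00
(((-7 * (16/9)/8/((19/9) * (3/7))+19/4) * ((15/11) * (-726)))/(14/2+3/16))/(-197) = 182424/86089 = 2.12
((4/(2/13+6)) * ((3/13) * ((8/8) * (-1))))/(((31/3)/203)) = -1827/620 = -2.95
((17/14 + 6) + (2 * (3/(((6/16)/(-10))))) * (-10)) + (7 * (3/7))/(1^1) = 22543/14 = 1610.21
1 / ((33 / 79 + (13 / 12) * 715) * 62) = 474 / 22775731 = 0.00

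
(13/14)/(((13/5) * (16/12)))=15/56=0.27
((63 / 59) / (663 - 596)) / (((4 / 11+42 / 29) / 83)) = 1668051 / 2284834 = 0.73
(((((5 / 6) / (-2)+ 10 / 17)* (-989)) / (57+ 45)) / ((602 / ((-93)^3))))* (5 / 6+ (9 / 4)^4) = 69625886695 / 1183744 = 58818.37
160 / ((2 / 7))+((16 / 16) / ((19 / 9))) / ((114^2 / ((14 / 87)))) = 668340967 / 1193466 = 560.00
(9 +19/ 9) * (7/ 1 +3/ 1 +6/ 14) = 7300/ 63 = 115.87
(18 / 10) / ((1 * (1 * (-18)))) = -1 / 10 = -0.10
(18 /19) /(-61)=-0.02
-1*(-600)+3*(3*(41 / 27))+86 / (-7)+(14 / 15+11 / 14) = 6031 / 10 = 603.10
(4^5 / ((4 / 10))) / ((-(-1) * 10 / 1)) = 256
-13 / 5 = -2.60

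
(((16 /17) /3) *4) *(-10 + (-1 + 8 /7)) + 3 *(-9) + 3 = -4328 /119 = -36.37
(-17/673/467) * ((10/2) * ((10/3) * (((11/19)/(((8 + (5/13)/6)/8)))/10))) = -11440/220946573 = -0.00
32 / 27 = 1.19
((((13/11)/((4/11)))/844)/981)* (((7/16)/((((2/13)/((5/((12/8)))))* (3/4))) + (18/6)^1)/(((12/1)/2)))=7319/715360896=0.00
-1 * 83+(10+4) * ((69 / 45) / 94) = -58354 / 705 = -82.77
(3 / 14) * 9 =27 / 14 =1.93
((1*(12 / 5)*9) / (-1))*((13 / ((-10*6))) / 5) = 117 / 125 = 0.94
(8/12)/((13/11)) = 0.56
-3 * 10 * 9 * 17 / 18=-255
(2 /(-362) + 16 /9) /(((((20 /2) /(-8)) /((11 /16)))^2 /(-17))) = -5938559 /651600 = -9.11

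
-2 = -2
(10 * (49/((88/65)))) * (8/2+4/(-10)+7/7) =73255/44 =1664.89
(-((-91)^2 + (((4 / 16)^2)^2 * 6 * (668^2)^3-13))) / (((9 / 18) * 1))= -4164856626519384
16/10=8/5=1.60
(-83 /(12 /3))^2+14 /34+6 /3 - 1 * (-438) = 870.97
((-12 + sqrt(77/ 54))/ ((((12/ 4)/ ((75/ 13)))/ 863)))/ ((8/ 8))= -258900/ 13 + 21575 * sqrt(462)/ 234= -17933.60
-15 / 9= -5 / 3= -1.67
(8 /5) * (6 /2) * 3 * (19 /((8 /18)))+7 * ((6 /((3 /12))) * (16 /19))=71922 /95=757.07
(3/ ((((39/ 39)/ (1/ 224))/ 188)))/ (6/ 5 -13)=-705/ 3304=-0.21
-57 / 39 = -19 / 13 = -1.46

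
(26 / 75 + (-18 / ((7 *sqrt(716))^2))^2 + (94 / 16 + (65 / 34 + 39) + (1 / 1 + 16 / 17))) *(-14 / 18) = -38508378683951 / 1008887783400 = -38.17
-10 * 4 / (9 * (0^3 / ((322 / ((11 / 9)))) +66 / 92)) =-1840 / 297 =-6.20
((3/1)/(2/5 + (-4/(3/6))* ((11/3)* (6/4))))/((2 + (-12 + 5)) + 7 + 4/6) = -45/1744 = -0.03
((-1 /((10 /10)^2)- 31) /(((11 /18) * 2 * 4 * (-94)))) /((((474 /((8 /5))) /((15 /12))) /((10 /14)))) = 60 /285901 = 0.00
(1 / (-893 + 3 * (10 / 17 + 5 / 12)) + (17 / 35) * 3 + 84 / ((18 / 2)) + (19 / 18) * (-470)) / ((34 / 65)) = -20045835472 / 21605283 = -927.82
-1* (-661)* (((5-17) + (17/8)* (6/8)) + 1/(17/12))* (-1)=3488097/544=6411.94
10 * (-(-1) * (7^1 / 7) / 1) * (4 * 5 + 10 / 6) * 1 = 650 / 3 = 216.67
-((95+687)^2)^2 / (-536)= 46745200322 / 67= 697689557.04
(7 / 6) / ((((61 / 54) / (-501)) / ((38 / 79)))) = -1199394 / 4819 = -248.89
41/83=0.49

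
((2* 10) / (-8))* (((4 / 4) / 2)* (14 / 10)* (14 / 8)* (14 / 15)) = -343 / 120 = -2.86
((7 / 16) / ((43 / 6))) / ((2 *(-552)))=-7 / 126592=-0.00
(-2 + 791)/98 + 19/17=15275/1666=9.17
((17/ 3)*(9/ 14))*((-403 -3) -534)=-23970/ 7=-3424.29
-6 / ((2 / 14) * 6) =-7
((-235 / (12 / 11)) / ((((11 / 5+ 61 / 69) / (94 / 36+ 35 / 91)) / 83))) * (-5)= 86481756625 / 995904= 86837.44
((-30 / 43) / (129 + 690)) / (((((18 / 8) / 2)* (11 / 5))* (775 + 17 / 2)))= -0.00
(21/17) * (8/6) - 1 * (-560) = 9548/17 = 561.65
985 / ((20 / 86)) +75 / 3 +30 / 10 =8527 / 2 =4263.50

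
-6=-6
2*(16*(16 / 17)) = 512 / 17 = 30.12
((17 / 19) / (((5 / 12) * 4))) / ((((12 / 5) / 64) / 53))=14416 / 19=758.74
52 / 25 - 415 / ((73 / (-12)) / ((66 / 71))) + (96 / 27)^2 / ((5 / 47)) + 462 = 6783600566 / 10495575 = 646.33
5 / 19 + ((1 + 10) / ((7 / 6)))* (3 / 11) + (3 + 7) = 1707 / 133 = 12.83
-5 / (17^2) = -5 / 289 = -0.02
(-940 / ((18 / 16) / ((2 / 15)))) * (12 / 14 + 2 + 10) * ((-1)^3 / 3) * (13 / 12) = 97760 / 189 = 517.25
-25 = -25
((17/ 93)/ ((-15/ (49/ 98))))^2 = 289/ 7784100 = 0.00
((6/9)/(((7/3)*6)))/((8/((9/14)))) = 3/784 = 0.00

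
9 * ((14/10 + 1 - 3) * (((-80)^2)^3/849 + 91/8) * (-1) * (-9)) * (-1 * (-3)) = -509607954773937/11320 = -45018370563.07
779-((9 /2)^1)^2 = 3035 /4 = 758.75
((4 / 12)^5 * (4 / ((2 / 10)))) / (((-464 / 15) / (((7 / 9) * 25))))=-4375 / 84564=-0.05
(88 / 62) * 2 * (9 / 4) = 198 / 31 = 6.39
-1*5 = -5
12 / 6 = 2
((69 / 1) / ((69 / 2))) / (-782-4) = -1 / 393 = -0.00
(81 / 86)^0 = 1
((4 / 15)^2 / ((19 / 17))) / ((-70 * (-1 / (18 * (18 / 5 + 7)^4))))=206.55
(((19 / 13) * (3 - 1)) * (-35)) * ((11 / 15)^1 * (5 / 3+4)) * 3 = -49742 / 39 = -1275.44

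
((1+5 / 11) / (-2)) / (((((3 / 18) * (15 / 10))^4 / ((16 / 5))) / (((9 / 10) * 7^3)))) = -50577408 / 275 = -183917.85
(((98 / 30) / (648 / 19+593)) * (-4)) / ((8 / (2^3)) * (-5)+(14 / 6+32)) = -931 / 1310650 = -0.00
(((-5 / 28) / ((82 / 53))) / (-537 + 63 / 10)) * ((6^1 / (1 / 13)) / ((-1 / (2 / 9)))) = -17225 / 4569327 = -0.00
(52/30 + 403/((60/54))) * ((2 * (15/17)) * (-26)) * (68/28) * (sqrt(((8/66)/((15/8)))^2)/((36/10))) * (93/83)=-140991968/172557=-817.07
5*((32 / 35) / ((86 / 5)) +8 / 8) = 1585 / 301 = 5.27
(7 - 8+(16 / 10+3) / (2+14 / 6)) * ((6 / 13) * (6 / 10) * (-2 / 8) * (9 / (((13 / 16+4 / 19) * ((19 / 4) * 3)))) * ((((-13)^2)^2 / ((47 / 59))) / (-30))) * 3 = 17229888 / 1827125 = 9.43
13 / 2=6.50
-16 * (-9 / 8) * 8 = 144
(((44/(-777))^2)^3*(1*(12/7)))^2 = 0.00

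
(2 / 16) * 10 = 5 / 4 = 1.25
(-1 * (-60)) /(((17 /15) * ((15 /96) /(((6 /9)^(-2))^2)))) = 29160 /17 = 1715.29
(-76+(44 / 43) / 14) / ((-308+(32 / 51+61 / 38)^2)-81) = 85836058776 / 434132416487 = 0.20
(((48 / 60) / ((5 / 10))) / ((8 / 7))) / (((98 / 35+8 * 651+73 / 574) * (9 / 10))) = 40180 / 134598249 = 0.00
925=925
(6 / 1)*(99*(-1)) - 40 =-634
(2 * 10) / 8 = 5 / 2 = 2.50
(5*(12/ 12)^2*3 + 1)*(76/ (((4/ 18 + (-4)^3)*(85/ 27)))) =-147744/ 24395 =-6.06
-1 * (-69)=69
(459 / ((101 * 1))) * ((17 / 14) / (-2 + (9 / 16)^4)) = -255688704 / 88029277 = -2.90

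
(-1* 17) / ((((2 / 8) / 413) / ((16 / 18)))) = -224672 / 9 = -24963.56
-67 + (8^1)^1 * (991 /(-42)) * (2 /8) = -2398 /21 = -114.19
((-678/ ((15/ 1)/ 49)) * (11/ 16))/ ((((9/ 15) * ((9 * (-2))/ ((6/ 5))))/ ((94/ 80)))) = 198.79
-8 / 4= -2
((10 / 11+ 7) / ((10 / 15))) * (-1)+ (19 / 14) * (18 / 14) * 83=71667 / 539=132.96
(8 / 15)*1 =8 / 15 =0.53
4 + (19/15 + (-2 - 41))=-566/15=-37.73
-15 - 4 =-19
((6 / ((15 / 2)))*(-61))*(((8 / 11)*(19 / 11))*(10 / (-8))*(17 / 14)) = 78812 / 847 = 93.05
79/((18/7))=553/18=30.72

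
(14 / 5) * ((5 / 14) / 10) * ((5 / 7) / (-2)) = -1 / 28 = -0.04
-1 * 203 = -203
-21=-21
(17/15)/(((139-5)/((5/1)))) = 17/402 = 0.04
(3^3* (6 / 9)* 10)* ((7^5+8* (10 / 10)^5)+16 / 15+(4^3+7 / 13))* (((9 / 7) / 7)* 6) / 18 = 118501848 / 637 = 186031.16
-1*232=-232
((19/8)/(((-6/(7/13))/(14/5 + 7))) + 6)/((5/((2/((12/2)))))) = 12203/46800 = 0.26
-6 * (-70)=420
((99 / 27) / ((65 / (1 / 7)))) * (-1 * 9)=-33 / 455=-0.07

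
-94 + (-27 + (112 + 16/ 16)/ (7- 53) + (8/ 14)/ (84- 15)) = -119251/ 966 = -123.45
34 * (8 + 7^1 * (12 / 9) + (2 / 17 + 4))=2188 / 3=729.33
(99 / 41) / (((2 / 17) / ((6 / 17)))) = 297 / 41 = 7.24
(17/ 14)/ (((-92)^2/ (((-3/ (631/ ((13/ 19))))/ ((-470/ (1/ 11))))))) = 663/ 7344752972480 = 0.00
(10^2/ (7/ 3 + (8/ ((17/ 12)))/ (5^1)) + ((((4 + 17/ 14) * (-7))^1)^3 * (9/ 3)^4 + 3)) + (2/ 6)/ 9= -751232810809/ 190728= -3938765.21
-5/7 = -0.71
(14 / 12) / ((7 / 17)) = 17 / 6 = 2.83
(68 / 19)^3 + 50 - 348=-1729550 / 6859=-252.16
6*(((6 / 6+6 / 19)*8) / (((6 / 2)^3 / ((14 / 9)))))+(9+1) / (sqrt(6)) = 5600 / 1539+5*sqrt(6) / 3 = 7.72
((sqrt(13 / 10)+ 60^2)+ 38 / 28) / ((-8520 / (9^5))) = -992397177 / 39760 -19683 * sqrt(130) / 28400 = -24967.59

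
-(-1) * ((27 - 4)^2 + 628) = 1157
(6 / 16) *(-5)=-15 / 8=-1.88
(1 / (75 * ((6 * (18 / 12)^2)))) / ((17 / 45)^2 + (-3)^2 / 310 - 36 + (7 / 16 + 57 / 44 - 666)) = -10912 / 7734932881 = -0.00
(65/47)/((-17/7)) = -455/799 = -0.57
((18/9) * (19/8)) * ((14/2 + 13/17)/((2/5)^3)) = 78375/136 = 576.29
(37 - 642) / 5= -121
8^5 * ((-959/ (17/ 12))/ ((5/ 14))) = -5279318016/ 85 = -62109623.72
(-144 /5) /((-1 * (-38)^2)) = 0.02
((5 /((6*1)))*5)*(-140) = -1750 /3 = -583.33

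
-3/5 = -0.60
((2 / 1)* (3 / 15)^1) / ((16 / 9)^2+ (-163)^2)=162 / 10761725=0.00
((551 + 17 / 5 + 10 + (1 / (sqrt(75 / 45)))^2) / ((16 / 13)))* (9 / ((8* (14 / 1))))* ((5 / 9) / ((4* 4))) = 36725 / 28672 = 1.28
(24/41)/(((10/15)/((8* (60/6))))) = 70.24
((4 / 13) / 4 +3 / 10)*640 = 3136 / 13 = 241.23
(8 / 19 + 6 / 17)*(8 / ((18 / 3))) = 1000 / 969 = 1.03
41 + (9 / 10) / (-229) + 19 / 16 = 772803 / 18320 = 42.18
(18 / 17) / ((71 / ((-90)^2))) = 145800 / 1207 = 120.80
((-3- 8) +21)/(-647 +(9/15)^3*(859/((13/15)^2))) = -4225/168989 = -0.03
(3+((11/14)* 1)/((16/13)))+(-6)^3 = -212.36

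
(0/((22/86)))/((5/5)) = 0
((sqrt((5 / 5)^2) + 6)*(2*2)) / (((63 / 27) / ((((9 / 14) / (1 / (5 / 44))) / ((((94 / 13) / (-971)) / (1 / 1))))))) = -1704105 / 14476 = -117.72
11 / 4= 2.75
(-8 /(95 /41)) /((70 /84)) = -1968 /475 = -4.14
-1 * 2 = -2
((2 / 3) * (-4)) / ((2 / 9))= -12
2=2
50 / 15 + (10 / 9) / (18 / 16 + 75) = 18350 / 5481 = 3.35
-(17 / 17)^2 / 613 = -1 / 613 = -0.00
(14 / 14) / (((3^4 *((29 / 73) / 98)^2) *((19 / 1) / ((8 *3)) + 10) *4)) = 14622776 / 840159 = 17.40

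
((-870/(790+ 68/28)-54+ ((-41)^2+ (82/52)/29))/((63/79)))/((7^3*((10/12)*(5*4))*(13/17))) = 434905748819/932474552100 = 0.47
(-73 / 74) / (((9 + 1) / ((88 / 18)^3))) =-11.53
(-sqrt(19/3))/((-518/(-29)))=-29*sqrt(57)/1554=-0.14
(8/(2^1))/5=0.80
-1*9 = -9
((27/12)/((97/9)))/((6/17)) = 459/776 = 0.59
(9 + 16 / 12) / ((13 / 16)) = 496 / 39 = 12.72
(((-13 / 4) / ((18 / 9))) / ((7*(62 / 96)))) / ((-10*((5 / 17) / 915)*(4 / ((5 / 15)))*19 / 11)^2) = -5074666311 / 62669600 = -80.97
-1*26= -26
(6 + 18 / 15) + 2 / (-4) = 67 / 10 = 6.70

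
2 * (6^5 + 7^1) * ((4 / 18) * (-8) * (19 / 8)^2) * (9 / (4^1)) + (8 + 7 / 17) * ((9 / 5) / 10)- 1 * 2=-351208.36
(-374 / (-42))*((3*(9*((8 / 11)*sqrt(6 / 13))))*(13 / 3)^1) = 514.77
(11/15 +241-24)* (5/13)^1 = 3266/39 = 83.74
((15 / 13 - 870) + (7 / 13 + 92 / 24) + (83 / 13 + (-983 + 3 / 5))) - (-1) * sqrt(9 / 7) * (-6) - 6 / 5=-718259 / 390 - 18 * sqrt(7) / 7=-1848.49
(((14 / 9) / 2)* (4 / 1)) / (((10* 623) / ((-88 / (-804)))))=44 / 805005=0.00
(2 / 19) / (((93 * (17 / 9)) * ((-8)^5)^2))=3 / 5375688441856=0.00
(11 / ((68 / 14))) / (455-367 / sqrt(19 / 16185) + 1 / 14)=-2769382 * sqrt(307515) / 7250454507337-65245411 / 7250454507337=-0.00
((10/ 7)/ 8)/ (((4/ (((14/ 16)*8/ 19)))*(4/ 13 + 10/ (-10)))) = -65/ 2736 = -0.02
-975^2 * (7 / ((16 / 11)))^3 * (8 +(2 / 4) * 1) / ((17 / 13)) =-5641891880625 / 8192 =-688707504.96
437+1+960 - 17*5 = 1313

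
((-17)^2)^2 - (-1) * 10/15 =83521.67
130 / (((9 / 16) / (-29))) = -60320 / 9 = -6702.22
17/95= 0.18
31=31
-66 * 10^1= -660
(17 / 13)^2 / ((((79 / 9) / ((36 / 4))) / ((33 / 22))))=70227 / 26702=2.63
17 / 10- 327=-3253 / 10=-325.30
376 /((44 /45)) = 4230 /11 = 384.55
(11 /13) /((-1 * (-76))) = 11 /988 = 0.01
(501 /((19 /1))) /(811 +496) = 501 /24833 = 0.02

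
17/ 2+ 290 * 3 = 1757/ 2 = 878.50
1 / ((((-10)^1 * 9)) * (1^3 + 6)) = -1 / 630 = -0.00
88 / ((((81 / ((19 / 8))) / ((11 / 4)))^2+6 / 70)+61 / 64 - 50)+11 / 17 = 259222841757 / 174398461799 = 1.49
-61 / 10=-6.10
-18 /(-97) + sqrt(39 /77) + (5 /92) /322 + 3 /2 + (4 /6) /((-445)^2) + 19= sqrt(3003) /77 + 35312442179131 /1707091146600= 21.40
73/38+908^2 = 31329705/38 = 824465.92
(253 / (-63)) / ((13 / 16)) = -4048 / 819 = -4.94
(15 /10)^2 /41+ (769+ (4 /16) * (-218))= 117187 /164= 714.55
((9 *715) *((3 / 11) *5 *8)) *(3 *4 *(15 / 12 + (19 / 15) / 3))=1408680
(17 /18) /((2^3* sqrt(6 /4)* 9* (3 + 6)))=17* sqrt(6) /34992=0.00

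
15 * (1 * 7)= 105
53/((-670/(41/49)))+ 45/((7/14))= 2952527/32830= 89.93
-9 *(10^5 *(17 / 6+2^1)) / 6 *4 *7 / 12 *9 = -15225000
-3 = -3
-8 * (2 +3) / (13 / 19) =-760 / 13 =-58.46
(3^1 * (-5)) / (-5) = 3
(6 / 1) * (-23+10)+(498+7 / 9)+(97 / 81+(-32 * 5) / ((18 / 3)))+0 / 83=32020 / 81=395.31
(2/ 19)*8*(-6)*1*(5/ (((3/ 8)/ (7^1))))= -8960/ 19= -471.58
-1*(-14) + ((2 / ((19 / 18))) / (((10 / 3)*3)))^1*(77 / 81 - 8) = 12.66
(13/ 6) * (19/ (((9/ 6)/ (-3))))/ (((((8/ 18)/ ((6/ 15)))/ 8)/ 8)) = -23712/ 5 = -4742.40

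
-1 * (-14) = 14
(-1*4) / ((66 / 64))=-128 / 33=-3.88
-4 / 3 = -1.33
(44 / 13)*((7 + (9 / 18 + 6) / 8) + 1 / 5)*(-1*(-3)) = 21153 / 260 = 81.36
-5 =-5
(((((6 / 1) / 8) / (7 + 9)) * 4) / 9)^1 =1 / 48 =0.02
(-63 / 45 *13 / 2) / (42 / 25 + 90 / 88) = -10010 / 2973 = -3.37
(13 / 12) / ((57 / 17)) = 221 / 684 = 0.32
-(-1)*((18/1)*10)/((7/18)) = 3240/7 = 462.86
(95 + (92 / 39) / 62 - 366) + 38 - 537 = -930884 / 1209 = -769.96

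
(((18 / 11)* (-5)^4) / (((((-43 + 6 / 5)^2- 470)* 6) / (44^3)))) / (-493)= -363000000 / 15741983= -23.06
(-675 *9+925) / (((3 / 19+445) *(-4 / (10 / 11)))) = 244625 / 93038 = 2.63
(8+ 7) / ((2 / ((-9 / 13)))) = -135 / 26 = -5.19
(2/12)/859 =0.00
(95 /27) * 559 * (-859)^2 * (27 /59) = 664155432.29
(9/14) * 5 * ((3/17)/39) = 45/3094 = 0.01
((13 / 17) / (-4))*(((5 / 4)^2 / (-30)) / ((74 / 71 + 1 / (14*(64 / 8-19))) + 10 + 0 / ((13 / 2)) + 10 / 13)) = 923923 / 1095388608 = 0.00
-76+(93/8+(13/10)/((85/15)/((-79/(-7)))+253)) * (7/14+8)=27463877/1201600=22.86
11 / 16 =0.69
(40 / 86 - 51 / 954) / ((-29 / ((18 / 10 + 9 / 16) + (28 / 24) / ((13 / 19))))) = -5495203 / 95171040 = -0.06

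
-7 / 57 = -0.12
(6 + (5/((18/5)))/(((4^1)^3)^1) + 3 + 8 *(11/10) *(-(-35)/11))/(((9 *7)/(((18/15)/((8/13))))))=554437/483840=1.15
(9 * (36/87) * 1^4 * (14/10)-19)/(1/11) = -21989/145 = -151.65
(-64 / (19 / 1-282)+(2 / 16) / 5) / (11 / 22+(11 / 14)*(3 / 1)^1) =19761 / 210400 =0.09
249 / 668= 0.37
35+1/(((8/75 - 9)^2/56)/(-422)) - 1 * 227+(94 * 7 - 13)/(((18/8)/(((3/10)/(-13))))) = -2876793398/5783557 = -497.41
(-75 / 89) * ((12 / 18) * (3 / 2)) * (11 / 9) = -275 / 267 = -1.03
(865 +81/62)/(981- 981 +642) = 53711/39804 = 1.35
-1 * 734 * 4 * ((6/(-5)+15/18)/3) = 16148/45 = 358.84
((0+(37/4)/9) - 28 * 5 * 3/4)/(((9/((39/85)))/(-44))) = 535249/2295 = 233.22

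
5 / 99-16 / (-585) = 167 / 2145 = 0.08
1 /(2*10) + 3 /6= 11 /20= 0.55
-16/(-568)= 2/71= 0.03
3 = 3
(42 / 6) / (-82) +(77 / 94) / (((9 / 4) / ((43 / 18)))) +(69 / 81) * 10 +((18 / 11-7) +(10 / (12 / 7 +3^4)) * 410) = 35461817161 / 662745402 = 53.51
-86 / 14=-43 / 7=-6.14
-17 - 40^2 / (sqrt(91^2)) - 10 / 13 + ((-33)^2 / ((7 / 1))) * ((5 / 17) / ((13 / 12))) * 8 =302.54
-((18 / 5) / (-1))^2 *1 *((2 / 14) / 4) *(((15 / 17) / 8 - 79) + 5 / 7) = 6028263 / 166600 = 36.18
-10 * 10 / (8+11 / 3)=-60 / 7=-8.57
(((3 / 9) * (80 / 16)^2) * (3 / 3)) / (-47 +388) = 25 / 1023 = 0.02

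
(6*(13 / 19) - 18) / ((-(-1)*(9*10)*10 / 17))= -374 / 1425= -0.26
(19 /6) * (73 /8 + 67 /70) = 17879 /560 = 31.93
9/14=0.64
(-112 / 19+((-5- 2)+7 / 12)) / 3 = -2807 / 684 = -4.10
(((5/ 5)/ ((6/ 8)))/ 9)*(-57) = -76/ 9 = -8.44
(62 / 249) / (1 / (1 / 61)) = 62 / 15189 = 0.00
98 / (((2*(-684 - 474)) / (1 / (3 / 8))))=-196 / 1737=-0.11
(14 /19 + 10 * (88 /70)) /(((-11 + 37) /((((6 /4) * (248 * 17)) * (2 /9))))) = 1243720 /1729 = 719.33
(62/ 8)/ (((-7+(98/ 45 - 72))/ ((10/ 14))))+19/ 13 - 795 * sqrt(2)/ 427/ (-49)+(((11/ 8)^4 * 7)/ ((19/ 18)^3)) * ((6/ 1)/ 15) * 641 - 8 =795 * sqrt(2)/ 20923+15047643289202341/ 2761922858240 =5448.30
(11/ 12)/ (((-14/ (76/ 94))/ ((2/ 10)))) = -209/ 19740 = -0.01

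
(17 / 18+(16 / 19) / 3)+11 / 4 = 2719 / 684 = 3.98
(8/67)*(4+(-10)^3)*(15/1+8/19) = -2334624/1273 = -1833.95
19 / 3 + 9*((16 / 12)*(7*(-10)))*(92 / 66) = -38431 / 33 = -1164.58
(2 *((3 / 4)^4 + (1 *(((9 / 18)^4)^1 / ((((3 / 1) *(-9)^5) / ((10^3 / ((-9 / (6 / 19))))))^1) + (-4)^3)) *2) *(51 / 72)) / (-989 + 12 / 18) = 5610900377341 / 30657258224640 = 0.18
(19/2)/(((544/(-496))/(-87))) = 51243/68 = 753.57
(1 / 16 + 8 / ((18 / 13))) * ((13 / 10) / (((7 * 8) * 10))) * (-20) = -10933 / 40320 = -0.27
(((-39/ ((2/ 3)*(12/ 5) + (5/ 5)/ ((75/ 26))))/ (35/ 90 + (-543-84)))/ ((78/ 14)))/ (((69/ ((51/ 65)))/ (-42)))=-674730/ 246186733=-0.00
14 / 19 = 0.74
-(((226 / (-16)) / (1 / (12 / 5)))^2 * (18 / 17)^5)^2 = -2947160997867537705024 / 1259996187780625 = -2339023.74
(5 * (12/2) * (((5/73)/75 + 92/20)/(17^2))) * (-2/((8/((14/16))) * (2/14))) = -123431/168776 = -0.73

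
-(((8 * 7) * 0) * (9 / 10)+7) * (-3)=21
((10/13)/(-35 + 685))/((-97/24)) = -24/81965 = -0.00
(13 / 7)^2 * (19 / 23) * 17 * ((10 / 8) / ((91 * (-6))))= -20995 / 189336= -0.11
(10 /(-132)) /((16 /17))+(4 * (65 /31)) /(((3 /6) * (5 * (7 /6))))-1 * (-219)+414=635.80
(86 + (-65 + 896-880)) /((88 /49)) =1813 /88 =20.60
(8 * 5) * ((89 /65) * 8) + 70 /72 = 205511 /468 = 439.13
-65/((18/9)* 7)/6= -65/84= -0.77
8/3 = 2.67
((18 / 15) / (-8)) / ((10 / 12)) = -9 / 50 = -0.18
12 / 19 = 0.63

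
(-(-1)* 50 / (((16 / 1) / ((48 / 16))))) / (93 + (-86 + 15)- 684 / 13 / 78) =12675 / 28832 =0.44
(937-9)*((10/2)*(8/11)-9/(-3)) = 67744/11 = 6158.55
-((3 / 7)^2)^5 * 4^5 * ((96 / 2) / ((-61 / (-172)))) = -499208749056 / 17230990189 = -28.97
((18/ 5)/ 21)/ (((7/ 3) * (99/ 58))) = 116/ 2695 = 0.04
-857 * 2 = -1714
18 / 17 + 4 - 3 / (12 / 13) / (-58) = 20173 / 3944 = 5.11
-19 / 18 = -1.06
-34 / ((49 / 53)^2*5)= -95506 / 12005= -7.96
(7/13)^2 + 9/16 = 2305/2704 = 0.85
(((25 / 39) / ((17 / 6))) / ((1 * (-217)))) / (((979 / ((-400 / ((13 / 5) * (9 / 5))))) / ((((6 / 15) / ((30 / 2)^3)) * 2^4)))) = 25600 / 148314743577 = 0.00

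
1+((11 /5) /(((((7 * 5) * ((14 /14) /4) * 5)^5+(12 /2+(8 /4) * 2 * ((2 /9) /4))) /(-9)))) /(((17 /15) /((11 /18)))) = 25112020786519 /25112022459223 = 1.00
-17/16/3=-17/48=-0.35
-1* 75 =-75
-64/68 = -16/17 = -0.94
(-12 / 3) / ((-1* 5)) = 4 / 5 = 0.80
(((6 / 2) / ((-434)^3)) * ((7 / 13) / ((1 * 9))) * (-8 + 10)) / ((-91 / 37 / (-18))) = -111 / 3453789794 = -0.00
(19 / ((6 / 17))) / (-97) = -323 / 582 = -0.55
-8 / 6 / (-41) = 4 / 123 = 0.03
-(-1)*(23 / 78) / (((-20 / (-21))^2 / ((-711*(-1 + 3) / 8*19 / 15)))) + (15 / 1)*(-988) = -3097784643 / 208000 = -14893.20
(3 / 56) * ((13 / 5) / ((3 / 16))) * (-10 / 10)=-26 / 35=-0.74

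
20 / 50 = 2 / 5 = 0.40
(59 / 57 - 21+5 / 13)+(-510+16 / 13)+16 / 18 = -1172545 / 2223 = -527.46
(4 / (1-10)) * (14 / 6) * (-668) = 18704 / 27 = 692.74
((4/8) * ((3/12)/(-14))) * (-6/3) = 1/56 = 0.02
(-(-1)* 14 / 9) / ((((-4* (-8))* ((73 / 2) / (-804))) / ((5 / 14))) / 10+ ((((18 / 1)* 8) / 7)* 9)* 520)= 82075 / 5079650538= 0.00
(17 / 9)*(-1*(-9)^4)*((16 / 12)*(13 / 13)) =-16524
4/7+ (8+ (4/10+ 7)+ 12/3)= 699/35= 19.97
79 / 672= 0.12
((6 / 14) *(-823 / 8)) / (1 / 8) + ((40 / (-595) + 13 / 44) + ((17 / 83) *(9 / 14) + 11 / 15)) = -2292154367 / 6518820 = -351.62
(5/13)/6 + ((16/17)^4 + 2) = 18558689/6514638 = 2.85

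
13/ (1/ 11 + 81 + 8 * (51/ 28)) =1001/ 7366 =0.14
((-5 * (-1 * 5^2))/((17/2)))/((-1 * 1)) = -250/17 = -14.71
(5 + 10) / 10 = 3 / 2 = 1.50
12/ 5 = 2.40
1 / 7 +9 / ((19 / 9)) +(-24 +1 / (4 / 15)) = -8429 / 532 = -15.84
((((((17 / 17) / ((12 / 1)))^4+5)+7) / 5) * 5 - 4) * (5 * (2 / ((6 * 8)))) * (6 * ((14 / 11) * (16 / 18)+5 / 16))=1896940715 / 131383296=14.44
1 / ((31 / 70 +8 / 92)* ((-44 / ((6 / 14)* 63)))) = -21735 / 18766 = -1.16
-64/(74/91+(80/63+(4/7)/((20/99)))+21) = -65520/26527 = -2.47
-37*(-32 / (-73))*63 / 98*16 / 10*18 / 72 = -10656 / 2555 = -4.17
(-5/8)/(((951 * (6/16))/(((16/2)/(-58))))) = 20/82737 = 0.00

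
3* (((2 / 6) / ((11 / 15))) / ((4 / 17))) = 255 / 44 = 5.80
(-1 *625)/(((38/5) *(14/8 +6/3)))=-1250/57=-21.93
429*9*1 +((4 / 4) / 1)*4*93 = 4233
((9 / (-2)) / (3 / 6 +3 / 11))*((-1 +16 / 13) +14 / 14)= -1584 / 221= -7.17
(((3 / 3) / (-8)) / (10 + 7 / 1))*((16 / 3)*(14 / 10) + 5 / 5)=-127 / 2040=-0.06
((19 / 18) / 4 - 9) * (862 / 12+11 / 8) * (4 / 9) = -1105153 / 3888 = -284.25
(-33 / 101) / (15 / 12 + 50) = -132 / 20705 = -0.01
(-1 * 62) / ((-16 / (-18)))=-279 / 4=-69.75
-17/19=-0.89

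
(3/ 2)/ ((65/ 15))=9/ 26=0.35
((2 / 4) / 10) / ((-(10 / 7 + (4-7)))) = 7 / 220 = 0.03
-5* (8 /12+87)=-1315 /3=-438.33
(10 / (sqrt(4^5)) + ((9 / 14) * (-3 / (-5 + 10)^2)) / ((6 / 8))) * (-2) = -587 / 1400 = -0.42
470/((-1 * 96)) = -235/48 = -4.90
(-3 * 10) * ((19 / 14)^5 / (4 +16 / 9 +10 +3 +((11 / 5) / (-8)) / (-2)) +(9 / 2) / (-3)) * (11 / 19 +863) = 32555.28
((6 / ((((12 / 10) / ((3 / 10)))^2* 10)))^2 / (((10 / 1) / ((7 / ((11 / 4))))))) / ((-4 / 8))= -63 / 88000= -0.00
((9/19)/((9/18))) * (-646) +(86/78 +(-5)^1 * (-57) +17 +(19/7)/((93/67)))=-2597650/8463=-306.94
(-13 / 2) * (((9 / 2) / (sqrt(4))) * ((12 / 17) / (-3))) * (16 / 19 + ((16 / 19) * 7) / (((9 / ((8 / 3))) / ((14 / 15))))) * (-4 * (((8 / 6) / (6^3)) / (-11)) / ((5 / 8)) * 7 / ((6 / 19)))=6924736 / 10224225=0.68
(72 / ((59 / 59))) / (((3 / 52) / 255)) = 318240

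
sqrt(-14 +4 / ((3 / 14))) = sqrt(42) / 3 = 2.16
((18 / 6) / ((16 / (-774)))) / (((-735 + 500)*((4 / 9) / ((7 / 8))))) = 73143 / 60160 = 1.22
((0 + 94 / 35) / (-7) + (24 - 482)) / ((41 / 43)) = -4829072 / 10045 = -480.74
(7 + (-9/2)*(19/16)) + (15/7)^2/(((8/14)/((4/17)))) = 13507/3808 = 3.55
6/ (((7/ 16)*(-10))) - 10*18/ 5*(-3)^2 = -325.37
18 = 18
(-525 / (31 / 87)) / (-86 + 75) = 45675 / 341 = 133.94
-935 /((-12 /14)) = 6545 /6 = 1090.83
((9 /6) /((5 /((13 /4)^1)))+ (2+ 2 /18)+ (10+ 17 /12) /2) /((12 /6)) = 1583 /360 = 4.40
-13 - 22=-35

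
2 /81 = 0.02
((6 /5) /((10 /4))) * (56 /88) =84 /275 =0.31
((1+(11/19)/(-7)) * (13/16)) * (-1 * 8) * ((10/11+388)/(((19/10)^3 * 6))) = -565409000/10034717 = -56.35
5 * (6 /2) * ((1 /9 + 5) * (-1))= -230 /3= -76.67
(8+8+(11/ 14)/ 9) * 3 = 2027/ 42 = 48.26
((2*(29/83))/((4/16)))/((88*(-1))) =-29/913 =-0.03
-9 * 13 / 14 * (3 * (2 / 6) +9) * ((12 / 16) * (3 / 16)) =-5265 / 448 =-11.75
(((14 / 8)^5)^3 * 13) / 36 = 61718299629259 / 38654705664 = 1596.66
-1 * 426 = -426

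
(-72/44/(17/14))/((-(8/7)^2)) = 1.03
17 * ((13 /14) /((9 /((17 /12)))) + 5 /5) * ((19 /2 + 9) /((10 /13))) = 14170741 /30240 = 468.61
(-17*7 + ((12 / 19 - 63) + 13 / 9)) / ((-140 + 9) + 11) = 30767 / 20520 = 1.50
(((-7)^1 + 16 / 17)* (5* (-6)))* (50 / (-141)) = -51500 / 799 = -64.46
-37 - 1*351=-388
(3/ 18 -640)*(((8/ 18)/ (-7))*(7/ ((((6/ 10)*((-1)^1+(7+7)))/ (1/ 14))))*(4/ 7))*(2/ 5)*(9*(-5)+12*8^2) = 7401592/ 17199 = 430.35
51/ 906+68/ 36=5287/ 2718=1.95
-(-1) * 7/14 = 1/2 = 0.50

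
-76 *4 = -304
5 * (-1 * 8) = -40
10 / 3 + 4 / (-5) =38 / 15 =2.53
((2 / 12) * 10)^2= 25 / 9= 2.78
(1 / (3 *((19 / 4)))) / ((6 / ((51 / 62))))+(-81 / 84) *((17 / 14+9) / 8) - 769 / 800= -2.18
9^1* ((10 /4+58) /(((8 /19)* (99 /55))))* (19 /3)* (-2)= -218405 /24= -9100.21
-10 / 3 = -3.33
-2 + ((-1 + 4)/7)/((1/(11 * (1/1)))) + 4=47/7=6.71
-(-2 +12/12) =1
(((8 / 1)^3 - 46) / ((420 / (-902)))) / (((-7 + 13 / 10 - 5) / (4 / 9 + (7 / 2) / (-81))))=6830395 / 182007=37.53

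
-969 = -969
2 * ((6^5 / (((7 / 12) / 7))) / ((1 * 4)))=46656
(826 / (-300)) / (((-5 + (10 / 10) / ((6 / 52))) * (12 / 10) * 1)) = -413 / 660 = -0.63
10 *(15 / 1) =150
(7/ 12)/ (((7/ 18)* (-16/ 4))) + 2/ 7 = -5/ 56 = -0.09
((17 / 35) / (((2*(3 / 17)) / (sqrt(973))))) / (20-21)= -289*sqrt(973) / 210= -42.93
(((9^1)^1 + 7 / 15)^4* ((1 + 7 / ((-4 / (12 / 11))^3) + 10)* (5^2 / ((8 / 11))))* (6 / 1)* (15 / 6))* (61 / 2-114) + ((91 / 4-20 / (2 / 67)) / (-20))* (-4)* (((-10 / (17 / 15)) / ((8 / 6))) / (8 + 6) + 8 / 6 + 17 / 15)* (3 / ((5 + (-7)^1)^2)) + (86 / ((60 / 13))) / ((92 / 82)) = -53715870126163034653 / 14306846400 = -3754556987.92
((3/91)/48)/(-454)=-1/661024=-0.00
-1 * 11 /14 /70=-11 /980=-0.01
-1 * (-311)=311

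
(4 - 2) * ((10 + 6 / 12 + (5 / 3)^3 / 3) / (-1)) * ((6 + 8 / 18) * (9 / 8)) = -56579 / 324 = -174.63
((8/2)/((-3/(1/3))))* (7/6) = -14/27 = -0.52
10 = 10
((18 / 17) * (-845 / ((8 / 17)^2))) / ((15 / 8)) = -8619 / 4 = -2154.75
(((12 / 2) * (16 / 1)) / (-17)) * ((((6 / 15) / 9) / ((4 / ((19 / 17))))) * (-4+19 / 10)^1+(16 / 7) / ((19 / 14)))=-1285384 / 137275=-9.36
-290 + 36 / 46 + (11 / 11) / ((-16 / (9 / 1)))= -289.78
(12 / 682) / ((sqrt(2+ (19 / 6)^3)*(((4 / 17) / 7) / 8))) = 8568*sqrt(43746) / 2486231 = 0.72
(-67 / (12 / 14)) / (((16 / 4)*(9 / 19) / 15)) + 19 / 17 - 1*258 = -1071859 / 1224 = -875.70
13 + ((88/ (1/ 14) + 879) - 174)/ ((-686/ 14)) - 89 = -5661/ 49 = -115.53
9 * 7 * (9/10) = 567/10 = 56.70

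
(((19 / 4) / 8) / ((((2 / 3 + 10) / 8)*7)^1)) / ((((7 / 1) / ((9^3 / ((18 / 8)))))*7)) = 4617 / 10976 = 0.42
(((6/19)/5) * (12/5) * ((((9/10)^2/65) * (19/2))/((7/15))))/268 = 0.00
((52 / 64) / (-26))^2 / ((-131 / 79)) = -79 / 134144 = -0.00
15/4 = 3.75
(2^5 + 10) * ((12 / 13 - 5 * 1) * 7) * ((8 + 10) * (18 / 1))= -5048568 / 13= -388351.38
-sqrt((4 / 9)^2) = -4 / 9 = -0.44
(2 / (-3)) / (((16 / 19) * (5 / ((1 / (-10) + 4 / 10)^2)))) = -57 / 4000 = -0.01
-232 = -232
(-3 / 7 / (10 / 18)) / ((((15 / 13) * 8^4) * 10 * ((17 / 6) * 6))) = -117 / 121856000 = -0.00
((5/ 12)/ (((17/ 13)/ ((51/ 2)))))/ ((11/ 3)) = 195/ 88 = 2.22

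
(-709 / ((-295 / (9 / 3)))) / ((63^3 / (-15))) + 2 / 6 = 545690 / 1639197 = 0.33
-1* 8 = -8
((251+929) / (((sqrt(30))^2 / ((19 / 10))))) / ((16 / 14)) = 7847 / 120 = 65.39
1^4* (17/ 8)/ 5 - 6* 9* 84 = -181423/ 40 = -4535.58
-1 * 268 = -268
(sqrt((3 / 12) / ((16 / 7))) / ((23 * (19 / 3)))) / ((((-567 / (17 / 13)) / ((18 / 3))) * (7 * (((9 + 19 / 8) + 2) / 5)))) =-170 * sqrt(7) / 268069347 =-0.00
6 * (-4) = -24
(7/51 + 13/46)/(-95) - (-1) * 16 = 712987/44574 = 16.00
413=413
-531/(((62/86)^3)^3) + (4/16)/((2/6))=-1067427388887372519/105758488642684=-10093.07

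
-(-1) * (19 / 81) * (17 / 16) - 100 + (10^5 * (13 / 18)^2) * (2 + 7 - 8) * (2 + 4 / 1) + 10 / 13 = 5271132359 / 16848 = 312863.98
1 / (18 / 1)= 1 / 18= 0.06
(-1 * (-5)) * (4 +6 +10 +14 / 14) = 105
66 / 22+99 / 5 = 114 / 5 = 22.80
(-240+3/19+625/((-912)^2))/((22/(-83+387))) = -199486607/60192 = -3314.17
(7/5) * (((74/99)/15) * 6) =1036/2475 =0.42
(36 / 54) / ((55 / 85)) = 1.03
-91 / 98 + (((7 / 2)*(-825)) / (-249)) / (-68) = -86847 / 79016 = -1.10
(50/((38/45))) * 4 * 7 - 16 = 31196/19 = 1641.89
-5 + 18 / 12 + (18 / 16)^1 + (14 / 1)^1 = 93 / 8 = 11.62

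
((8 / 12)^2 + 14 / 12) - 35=-601 / 18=-33.39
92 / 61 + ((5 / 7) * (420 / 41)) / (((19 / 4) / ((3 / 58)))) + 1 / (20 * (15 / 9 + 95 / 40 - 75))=18624016274 / 11734104265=1.59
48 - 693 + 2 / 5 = -3223 / 5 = -644.60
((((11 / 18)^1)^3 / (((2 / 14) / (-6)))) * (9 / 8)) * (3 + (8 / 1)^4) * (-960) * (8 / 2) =169735035.56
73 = 73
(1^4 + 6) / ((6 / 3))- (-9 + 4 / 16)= 49 / 4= 12.25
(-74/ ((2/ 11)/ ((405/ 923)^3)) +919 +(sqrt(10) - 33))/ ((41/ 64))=1334.29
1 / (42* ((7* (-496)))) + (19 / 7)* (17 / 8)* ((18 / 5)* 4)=60558619 / 729120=83.06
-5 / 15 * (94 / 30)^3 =-103823 / 10125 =-10.25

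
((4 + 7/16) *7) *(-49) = -24353/16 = -1522.06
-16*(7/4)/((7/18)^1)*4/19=-288/19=-15.16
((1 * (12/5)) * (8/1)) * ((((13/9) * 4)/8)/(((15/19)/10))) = 7904/45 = 175.64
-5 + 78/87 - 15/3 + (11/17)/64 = -286913/31552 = -9.09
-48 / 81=-16 / 27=-0.59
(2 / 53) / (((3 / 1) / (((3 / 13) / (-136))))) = -1 / 46852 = -0.00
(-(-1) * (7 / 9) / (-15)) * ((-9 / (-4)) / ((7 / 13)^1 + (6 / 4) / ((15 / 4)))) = -0.12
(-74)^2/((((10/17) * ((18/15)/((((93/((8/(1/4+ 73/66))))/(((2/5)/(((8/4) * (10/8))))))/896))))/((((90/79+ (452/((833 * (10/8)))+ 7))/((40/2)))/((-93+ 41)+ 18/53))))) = -276542055973/39068237824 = -7.08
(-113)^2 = 12769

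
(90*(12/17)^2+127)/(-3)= -49663/867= -57.28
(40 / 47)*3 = 120 / 47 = 2.55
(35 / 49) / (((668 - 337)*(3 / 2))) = 0.00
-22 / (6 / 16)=-176 / 3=-58.67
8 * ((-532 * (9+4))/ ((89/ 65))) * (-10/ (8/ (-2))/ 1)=-8990800/ 89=-101020.22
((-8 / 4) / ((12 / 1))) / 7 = -1 / 42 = -0.02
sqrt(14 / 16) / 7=sqrt(14) / 28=0.13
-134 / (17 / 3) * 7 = -2814 / 17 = -165.53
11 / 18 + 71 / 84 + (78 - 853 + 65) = -708.54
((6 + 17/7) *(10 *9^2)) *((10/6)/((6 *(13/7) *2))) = 13275/26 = 510.58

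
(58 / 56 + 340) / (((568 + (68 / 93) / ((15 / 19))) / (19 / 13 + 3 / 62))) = 522950985 / 577778656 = 0.91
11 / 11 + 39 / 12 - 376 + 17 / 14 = -10375 / 28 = -370.54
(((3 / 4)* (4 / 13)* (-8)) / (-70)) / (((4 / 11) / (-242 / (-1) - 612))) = -2442 / 91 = -26.84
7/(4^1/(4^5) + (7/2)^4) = 1792/38417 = 0.05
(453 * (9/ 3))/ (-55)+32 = 401/ 55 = 7.29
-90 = -90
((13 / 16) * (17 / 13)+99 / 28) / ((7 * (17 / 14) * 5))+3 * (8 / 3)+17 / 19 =9.00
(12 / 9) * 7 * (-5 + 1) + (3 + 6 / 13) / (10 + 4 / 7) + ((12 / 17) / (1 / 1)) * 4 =-1677055 / 49062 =-34.18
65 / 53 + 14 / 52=2061 / 1378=1.50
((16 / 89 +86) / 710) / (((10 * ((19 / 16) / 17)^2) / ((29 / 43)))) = 822813056 / 490449185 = 1.68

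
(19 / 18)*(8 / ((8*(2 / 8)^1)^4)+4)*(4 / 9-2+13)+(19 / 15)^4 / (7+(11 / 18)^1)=168610693 / 3082500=54.70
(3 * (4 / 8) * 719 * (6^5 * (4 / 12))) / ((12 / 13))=3028428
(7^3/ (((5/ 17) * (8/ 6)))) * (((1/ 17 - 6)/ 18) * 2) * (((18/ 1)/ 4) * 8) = -103929/ 5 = -20785.80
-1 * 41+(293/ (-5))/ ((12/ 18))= -1289/ 10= -128.90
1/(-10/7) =-7/10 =-0.70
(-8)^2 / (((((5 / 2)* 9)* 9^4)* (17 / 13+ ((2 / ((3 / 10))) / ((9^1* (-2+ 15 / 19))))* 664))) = -0.00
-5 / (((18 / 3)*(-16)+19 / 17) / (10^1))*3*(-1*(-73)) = 186150 / 1613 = 115.41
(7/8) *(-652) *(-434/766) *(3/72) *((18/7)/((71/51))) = 5411763/217544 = 24.88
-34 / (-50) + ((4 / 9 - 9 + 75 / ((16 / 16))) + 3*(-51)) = -19322 / 225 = -85.88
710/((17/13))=9230/17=542.94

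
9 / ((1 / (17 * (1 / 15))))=51 / 5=10.20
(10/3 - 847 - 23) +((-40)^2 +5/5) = 2203/3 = 734.33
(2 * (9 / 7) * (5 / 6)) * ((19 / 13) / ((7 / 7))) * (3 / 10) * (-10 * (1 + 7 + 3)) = -9405 / 91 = -103.35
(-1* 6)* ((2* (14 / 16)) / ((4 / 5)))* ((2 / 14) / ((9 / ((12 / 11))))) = -5 / 22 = -0.23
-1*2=-2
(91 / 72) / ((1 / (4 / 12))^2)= 0.14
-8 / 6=-1.33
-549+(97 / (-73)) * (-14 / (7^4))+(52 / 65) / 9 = -618479609 / 1126755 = -548.90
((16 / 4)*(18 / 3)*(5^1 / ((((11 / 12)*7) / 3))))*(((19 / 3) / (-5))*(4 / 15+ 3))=-12768 / 55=-232.15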